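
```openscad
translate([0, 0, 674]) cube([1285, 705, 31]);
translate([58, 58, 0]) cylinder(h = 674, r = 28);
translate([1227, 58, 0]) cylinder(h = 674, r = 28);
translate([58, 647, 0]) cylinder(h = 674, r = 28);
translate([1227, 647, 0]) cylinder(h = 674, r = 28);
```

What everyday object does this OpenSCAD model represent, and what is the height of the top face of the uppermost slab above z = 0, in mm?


A table. The table height is 705 mm.

A 1285×705×31 slab sits at z = 674 on four Ø56 mm round legs — a table. The top surface is at 674 + 31 = 705 mm.


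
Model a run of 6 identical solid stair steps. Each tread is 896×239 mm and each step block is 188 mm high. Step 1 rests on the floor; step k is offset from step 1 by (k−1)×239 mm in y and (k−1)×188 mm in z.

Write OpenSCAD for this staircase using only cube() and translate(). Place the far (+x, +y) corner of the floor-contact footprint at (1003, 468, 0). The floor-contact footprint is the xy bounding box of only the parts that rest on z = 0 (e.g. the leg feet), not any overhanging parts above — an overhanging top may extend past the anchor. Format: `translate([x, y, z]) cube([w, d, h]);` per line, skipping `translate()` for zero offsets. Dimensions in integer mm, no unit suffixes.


translate([107, 229, 0]) cube([896, 239, 188]);
translate([107, 468, 188]) cube([896, 239, 188]);
translate([107, 707, 376]) cube([896, 239, 188]);
translate([107, 946, 564]) cube([896, 239, 188]);
translate([107, 1185, 752]) cube([896, 239, 188]);
translate([107, 1424, 940]) cube([896, 239, 188]);


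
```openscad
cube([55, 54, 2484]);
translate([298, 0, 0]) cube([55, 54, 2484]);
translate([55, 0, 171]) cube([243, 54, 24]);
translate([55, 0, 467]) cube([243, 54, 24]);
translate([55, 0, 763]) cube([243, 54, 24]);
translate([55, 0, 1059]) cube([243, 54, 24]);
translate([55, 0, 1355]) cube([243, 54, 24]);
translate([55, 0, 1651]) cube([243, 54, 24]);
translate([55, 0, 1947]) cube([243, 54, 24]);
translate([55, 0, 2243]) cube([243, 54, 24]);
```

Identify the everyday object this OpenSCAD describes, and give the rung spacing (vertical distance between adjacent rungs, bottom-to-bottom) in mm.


A ladder. The rung spacing is 296 mm.

Two tall 55×54 posts with 8 short bars between them — a ladder. Adjacent rungs sit at z = 171 and z = 467, so the spacing is 467 − 171 = 296 mm.


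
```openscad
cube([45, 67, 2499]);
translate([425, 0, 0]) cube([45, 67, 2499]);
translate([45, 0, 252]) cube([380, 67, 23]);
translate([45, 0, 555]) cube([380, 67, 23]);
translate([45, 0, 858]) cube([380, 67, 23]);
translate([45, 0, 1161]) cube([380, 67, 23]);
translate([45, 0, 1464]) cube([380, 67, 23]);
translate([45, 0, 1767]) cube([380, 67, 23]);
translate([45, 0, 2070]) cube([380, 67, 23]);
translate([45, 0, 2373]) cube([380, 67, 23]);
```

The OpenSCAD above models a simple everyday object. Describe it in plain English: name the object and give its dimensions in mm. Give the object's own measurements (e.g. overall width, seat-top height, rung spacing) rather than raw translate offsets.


A straight ladder. Two 45×67 mm vertical rails, 2499 mm tall, stand 470 mm apart (outside-to-outside) with their front faces coplanar on the −y side. 8 rungs, each 67 mm deep and 23 mm tall, span between the inner faces of the rails, front faces flush with the rails. The lowest rung's underside is at z = 252 mm and rungs are spaced 303 mm apart (underside to underside).


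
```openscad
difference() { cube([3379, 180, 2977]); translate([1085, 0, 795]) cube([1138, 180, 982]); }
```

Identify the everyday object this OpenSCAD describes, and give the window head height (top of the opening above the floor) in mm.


A wall with a window opening. The window head height is 1777 mm.

A wall with a rectangular opening subtracted — a window. Sill at z = 795, opening 982 mm tall, so the head is at 795 + 982 = 1777 mm.


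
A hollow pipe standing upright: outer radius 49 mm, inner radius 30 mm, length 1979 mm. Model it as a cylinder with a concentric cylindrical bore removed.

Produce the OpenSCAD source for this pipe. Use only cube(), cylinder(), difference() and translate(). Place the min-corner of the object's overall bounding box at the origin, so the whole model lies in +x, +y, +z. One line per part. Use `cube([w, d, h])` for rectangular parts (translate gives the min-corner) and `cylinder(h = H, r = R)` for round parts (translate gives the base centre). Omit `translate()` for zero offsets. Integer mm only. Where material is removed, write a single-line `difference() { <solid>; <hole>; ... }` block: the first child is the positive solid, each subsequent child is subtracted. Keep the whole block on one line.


difference() { translate([49, 49, 0]) cylinder(h = 1979, r = 49); translate([49, 49, 0]) cylinder(h = 1979, r = 30); }


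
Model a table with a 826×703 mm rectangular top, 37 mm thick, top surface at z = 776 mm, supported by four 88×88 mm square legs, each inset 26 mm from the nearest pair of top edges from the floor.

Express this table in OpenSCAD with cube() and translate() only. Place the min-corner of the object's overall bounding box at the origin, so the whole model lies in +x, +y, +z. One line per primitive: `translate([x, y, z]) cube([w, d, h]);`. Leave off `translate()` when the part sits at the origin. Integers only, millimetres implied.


translate([0, 0, 739]) cube([826, 703, 37]);
translate([26, 26, 0]) cube([88, 88, 739]);
translate([712, 26, 0]) cube([88, 88, 739]);
translate([26, 589, 0]) cube([88, 88, 739]);
translate([712, 589, 0]) cube([88, 88, 739]);


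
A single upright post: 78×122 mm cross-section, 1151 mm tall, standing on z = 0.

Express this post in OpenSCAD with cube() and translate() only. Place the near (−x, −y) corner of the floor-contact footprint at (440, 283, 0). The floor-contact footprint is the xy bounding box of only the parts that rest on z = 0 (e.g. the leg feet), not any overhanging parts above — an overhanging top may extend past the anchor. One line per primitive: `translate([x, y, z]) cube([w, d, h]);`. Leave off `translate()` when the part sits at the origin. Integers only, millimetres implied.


translate([440, 283, 0]) cube([78, 122, 1151]);


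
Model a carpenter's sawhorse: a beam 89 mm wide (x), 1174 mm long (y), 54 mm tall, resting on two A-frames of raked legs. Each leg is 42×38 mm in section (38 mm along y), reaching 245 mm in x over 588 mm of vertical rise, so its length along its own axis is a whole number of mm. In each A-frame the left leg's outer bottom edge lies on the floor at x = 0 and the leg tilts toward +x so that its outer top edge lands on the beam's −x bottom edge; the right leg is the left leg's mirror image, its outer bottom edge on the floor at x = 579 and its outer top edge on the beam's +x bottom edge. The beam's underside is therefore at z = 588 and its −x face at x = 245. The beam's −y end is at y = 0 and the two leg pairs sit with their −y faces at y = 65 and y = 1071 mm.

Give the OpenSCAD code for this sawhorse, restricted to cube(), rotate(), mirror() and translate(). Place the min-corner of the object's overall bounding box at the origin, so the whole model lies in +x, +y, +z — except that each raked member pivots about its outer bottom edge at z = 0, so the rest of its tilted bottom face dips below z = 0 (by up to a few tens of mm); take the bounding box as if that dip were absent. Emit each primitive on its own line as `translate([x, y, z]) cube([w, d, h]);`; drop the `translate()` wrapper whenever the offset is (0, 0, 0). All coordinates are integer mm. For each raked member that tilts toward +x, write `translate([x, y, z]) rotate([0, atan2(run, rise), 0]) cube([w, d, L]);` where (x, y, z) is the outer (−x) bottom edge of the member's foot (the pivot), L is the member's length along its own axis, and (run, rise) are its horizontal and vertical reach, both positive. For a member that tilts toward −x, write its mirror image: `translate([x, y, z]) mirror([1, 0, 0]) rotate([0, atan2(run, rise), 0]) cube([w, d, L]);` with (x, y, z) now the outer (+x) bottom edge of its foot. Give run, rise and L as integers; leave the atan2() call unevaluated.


translate([245, 0, 588]) cube([89, 1174, 54]);
translate([0, 65, 0]) rotate([0, atan2(245, 588), 0]) cube([42, 38, 637]);
translate([579, 65, 0]) mirror([1, 0, 0]) rotate([0, atan2(245, 588), 0]) cube([42, 38, 637]);
translate([0, 1071, 0]) rotate([0, atan2(245, 588), 0]) cube([42, 38, 637]);
translate([579, 1071, 0]) mirror([1, 0, 0]) rotate([0, atan2(245, 588), 0]) cube([42, 38, 637]);


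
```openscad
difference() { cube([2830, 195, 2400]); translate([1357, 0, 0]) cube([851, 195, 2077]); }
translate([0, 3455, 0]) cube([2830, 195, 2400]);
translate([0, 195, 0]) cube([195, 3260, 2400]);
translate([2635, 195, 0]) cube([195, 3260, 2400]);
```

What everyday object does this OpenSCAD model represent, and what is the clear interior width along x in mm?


A single room. The interior width is 2440 mm.

Four walls enclosing a rectangle with a door in the front wall — a room. Outside width 2830 minus two 195 mm walls gives 2440 mm.


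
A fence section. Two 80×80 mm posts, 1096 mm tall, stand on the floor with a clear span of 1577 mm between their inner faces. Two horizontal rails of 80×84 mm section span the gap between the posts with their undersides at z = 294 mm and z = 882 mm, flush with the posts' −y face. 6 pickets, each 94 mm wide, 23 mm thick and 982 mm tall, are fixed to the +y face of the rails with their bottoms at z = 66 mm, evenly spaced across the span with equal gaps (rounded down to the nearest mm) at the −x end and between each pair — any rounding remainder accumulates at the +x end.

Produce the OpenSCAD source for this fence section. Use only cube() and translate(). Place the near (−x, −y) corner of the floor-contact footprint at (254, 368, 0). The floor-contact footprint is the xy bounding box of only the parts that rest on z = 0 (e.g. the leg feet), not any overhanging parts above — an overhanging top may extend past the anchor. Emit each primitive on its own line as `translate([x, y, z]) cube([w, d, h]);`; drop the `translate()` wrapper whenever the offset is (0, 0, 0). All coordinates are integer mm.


translate([254, 368, 0]) cube([80, 80, 1096]);
translate([1911, 368, 0]) cube([80, 80, 1096]);
translate([334, 368, 294]) cube([1577, 80, 84]);
translate([334, 368, 882]) cube([1577, 80, 84]);
translate([478, 448, 66]) cube([94, 23, 982]);
translate([716, 448, 66]) cube([94, 23, 982]);
translate([954, 448, 66]) cube([94, 23, 982]);
translate([1192, 448, 66]) cube([94, 23, 982]);
translate([1430, 448, 66]) cube([94, 23, 982]);
translate([1668, 448, 66]) cube([94, 23, 982]);


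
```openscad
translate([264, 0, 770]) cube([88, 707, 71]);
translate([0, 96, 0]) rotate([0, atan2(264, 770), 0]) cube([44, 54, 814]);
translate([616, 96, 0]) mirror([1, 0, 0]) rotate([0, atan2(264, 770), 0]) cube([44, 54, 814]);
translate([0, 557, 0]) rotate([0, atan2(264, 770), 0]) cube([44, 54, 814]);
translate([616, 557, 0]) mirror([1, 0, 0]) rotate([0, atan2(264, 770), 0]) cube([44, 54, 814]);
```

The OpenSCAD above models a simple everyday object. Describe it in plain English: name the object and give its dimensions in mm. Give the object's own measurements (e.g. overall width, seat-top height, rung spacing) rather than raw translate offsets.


A sawhorse. A 88×707×71 mm beam (x, y, z) sits on two A-frame leg pairs. Each pair is two raked legs of 44×54 mm section (54 mm along y) splaying symmetrically in x. Each leg rises 770 mm vertically over 264 mm of horizontal reach and is 814 mm long along its own axis. Every leg's outer bottom edge rests on the floor and its outer top edge meets a bottom edge of the beam — the left legs (tilting toward +x) meet the beam's −x bottom edge, the right legs (their mirror images, tilting toward −x) meet its +x bottom edge — so the leg tops tuck under the beam, the beam's underside is 770 mm above the floor, and the feet are 616 mm apart outside-to-outside with the beam centred between them. The two leg pairs are set in 96 mm from either end of the beam.


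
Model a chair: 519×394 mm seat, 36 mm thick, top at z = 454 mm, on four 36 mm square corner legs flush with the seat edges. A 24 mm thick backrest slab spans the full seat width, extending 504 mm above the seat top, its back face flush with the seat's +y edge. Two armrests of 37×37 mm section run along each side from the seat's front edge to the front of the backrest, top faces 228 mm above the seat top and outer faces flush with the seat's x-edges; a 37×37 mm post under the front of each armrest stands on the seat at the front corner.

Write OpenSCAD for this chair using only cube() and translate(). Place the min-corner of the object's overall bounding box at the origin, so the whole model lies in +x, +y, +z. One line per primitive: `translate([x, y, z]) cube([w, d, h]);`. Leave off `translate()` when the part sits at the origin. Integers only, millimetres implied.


translate([0, 0, 418]) cube([519, 394, 36]);
cube([36, 36, 418]);
translate([483, 0, 0]) cube([36, 36, 418]);
translate([0, 358, 0]) cube([36, 36, 418]);
translate([483, 358, 0]) cube([36, 36, 418]);
translate([0, 370, 454]) cube([519, 24, 504]);
translate([0, 0, 645]) cube([37, 370, 37]);
translate([482, 0, 645]) cube([37, 370, 37]);
translate([0, 0, 454]) cube([37, 37, 191]);
translate([482, 0, 454]) cube([37, 37, 191]);


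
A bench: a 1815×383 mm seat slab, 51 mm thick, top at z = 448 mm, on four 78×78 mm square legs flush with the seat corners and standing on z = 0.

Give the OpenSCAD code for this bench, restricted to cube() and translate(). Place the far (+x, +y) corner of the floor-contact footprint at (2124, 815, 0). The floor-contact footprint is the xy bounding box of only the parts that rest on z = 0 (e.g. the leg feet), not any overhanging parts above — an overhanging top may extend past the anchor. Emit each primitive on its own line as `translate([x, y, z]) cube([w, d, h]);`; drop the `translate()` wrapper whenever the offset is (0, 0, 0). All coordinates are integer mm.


translate([309, 432, 397]) cube([1815, 383, 51]);
translate([309, 432, 0]) cube([78, 78, 397]);
translate([309, 737, 0]) cube([78, 78, 397]);
translate([2046, 432, 0]) cube([78, 78, 397]);
translate([2046, 737, 0]) cube([78, 78, 397]);


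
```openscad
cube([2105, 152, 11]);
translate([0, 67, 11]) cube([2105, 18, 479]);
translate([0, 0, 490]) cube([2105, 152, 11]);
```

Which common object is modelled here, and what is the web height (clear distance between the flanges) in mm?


An I-beam. The web height is 479 mm.

Two wide flanges with a thin centred web — an I-beam. Overall 501 mm minus two 11 mm flanges gives a web of 501 − 2·11 = 479 mm.


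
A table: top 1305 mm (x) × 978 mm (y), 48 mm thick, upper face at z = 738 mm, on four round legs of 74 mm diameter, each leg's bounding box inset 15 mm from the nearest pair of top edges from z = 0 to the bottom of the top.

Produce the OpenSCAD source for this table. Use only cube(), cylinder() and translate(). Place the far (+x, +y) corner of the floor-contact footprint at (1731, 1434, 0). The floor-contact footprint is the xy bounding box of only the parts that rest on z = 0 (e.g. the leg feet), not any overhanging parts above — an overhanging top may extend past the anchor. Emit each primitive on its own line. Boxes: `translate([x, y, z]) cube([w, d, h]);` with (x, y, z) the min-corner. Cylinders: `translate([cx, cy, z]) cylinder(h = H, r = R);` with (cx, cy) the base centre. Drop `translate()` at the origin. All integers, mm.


translate([441, 471, 690]) cube([1305, 978, 48]);
translate([493, 523, 0]) cylinder(h = 690, r = 37);
translate([1694, 523, 0]) cylinder(h = 690, r = 37);
translate([493, 1397, 0]) cylinder(h = 690, r = 37);
translate([1694, 1397, 0]) cylinder(h = 690, r = 37);


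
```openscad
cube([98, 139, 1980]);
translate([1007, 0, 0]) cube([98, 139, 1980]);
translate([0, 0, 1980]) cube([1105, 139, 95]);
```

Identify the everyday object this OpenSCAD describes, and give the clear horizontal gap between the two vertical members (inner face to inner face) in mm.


A door frame. The clear opening width is 909 mm.

Two 1980 mm tall posts with a header on top — a door frame. The left jamb is 98 mm wide at x = 0; the right jamb starts at x = 1007. The clear opening is 1007 − 98 = 909 mm.


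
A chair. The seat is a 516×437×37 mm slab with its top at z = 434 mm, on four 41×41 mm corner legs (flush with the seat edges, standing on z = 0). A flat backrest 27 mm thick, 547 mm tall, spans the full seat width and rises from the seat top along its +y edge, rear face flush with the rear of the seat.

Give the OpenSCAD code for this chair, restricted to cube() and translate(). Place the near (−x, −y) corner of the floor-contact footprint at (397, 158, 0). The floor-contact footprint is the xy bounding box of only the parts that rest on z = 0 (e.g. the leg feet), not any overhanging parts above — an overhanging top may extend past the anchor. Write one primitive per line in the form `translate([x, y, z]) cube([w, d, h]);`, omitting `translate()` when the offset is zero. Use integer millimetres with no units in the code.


translate([397, 158, 397]) cube([516, 437, 37]);
translate([397, 158, 0]) cube([41, 41, 397]);
translate([872, 158, 0]) cube([41, 41, 397]);
translate([397, 554, 0]) cube([41, 41, 397]);
translate([872, 554, 0]) cube([41, 41, 397]);
translate([397, 568, 434]) cube([516, 27, 547]);


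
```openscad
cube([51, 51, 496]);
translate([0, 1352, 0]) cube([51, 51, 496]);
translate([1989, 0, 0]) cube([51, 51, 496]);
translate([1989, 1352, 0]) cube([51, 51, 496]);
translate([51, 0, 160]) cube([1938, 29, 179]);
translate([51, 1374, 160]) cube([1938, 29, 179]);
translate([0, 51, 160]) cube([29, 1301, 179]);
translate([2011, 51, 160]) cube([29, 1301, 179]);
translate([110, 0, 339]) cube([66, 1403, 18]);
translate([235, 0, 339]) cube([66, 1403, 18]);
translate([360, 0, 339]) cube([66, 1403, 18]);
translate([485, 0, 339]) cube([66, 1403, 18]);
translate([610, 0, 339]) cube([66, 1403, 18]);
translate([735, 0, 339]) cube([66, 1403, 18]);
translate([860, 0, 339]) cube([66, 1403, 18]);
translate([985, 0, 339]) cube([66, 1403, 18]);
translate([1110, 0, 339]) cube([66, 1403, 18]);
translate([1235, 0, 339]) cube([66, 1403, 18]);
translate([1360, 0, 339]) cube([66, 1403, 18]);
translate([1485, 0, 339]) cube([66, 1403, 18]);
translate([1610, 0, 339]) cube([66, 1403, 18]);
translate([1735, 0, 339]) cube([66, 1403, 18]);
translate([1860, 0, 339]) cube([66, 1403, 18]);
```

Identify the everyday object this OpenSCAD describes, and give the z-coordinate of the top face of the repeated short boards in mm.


A bed frame. The slat-top height is 357 mm.

Four posts, four rails, and a row of slats — a bed frame. Slats sit on the rails at z = 160 + 179 = 339; with slat thickness 18, the top is 357 mm.


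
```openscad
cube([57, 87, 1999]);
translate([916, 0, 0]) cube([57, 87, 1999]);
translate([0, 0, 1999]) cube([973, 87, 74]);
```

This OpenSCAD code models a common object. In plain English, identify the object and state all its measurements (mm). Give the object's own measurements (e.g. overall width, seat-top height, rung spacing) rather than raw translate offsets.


A door frame. The clear opening is 859 mm wide and 1999 mm high. Two 57 mm wide jambs, 87 mm deep, stand either side of the opening from the floor to the top of the opening. A 74 mm thick head sits across the top of both jambs, spanning the full outside width of the frame.


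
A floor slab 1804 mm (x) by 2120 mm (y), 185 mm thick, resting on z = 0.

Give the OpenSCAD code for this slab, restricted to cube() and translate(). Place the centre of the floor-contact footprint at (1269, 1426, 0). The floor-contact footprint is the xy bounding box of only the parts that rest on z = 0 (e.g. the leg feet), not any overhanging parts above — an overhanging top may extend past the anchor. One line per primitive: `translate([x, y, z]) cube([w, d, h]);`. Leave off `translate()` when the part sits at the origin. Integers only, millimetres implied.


translate([367, 366, 0]) cube([1804, 2120, 185]);


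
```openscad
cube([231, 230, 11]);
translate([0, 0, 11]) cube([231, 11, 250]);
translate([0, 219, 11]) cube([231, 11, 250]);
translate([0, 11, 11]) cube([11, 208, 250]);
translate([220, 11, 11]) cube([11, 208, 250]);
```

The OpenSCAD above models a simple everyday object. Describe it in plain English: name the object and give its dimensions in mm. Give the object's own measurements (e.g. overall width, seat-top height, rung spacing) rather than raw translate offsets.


An open-topped rectangular box: outside dimensions 231×230×261 mm, with a uniform wall and base thickness of 11 mm. The base is a full 231×230 slab on the floor; four walls sit on top of the base. The front and back walls (the −y and +y sides) span the full width; the two side walls fit between them.


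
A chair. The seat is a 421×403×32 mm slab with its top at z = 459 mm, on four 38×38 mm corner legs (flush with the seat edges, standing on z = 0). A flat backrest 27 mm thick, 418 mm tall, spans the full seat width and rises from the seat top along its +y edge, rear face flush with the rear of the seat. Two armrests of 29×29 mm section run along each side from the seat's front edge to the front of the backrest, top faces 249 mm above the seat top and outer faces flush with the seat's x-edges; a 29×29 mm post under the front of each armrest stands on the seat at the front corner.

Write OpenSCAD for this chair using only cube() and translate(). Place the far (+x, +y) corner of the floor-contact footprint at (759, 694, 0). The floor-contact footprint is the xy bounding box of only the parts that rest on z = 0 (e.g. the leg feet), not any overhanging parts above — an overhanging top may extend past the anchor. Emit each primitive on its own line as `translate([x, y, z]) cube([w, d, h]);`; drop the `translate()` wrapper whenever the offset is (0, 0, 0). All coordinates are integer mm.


translate([338, 291, 427]) cube([421, 403, 32]);
translate([338, 291, 0]) cube([38, 38, 427]);
translate([721, 291, 0]) cube([38, 38, 427]);
translate([338, 656, 0]) cube([38, 38, 427]);
translate([721, 656, 0]) cube([38, 38, 427]);
translate([338, 667, 459]) cube([421, 27, 418]);
translate([338, 291, 679]) cube([29, 376, 29]);
translate([730, 291, 679]) cube([29, 376, 29]);
translate([338, 291, 459]) cube([29, 29, 220]);
translate([730, 291, 459]) cube([29, 29, 220]);


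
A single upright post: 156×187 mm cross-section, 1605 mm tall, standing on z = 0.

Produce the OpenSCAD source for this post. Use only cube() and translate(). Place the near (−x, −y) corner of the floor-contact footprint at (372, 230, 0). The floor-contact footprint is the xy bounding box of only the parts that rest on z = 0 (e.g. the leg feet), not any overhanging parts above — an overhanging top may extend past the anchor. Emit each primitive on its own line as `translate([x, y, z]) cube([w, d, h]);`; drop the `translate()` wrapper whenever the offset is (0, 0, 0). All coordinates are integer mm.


translate([372, 230, 0]) cube([156, 187, 1605]);


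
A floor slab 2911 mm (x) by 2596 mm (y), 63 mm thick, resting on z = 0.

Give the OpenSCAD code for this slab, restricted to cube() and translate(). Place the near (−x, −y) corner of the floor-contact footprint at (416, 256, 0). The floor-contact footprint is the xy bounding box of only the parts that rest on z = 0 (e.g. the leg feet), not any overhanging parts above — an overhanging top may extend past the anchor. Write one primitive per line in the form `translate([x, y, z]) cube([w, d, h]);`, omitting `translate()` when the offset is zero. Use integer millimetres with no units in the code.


translate([416, 256, 0]) cube([2911, 2596, 63]);


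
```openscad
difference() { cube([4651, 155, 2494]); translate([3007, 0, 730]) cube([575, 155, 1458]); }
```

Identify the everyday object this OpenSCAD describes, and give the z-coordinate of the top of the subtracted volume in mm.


A wall with a window opening. The window head height is 2188 mm.

A wall with a rectangular opening subtracted — a window. Sill at z = 730, opening 1458 mm tall, so the head is at 730 + 1458 = 2188 mm.


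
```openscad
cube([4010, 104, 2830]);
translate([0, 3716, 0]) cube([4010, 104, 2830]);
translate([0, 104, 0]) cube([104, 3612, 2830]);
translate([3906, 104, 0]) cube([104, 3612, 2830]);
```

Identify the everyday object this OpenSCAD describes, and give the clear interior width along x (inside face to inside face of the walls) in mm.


A house (or room) frame. The interior width is 3802 mm.

Four 2830 mm walls enclosing a rectangle with no floor or roof — a room or house frame. Outside width is 4010 mm and wall thickness is 104 mm, so the interior width is 4010 − 2 × 104 = 3802 mm.


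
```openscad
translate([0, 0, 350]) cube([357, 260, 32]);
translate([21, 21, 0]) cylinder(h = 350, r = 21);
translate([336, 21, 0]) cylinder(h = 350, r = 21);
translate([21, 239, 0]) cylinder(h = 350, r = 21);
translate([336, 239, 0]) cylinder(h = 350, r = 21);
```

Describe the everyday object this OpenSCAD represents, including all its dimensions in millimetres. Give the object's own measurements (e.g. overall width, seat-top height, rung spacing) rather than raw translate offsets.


A four-legged stool. The seat is a 357×260×32 mm slab whose top surface is at z = 382 mm; four round legs, each 42 mm in diameter, run from the floor (z = 0) to the underside of the seat, each leg's axis is inset half a diameter from the nearest pair of seat edges (so the leg's bounding box is flush with the corner).


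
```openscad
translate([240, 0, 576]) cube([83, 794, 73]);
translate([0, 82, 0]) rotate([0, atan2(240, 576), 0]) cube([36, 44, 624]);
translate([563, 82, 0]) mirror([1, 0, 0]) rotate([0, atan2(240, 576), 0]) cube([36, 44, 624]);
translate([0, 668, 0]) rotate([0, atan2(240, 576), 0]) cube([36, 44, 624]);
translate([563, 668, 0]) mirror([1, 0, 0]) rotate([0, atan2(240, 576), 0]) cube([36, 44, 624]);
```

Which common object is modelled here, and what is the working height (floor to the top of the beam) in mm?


A sawhorse. The overall height is 649 mm.

A beam across two mirrored pairs of raked legs — a sawhorse. The beam's underside is at z = 576 (matching the legs' vertical rise in atan2(240, 576)) and the beam is 73 mm tall, so its top is at 576 + 73 = 649 mm. The raked legs top out at the beam's underside, so that is the highest point.


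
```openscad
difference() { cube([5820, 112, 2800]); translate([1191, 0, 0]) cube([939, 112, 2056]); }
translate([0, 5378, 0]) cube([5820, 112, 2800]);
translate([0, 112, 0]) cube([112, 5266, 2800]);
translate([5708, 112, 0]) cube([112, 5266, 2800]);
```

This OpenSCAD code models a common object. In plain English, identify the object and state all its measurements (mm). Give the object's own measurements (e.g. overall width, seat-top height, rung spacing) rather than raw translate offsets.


A single room: four walls, each 2800 mm tall and 112 mm thick, enclosing an outside footprint 5820×5490 mm (x × y), no floor or roof. The front and back walls (−y and +y sides) run the full x-width; the side walls fit between their inner faces. A door opening 939 mm wide and 2056 mm tall is cut through the front wall from the floor up, its −x edge 1191 mm from the wall's −x end.


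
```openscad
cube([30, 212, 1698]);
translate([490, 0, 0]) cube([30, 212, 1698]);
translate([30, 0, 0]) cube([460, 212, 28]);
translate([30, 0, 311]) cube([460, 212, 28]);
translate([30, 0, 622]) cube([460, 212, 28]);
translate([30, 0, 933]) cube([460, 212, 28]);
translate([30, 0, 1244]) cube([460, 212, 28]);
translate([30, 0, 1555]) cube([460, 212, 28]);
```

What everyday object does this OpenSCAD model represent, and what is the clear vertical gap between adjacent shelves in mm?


A bookshelf. The clear shelf gap is 283 mm.

Two tall side panels with 6 horizontal boards between them — a bookshelf. The first two shelf undersides are at z = 0 and z = 311; with shelf thickness 28, the clear gap is 311 − 0 − 28 = 283 mm.


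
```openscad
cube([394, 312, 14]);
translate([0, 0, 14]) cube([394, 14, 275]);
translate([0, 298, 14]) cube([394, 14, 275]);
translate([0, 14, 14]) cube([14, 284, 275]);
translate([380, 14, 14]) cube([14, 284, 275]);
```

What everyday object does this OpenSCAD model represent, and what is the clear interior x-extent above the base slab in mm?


An open box. The internal width is 366 mm.

A 394×312 base slab with four walls standing on it — an open box. The base is 394 mm wide and the walls are 14 mm thick, so the internal width is 394 − 2 × 14 = 366 mm.


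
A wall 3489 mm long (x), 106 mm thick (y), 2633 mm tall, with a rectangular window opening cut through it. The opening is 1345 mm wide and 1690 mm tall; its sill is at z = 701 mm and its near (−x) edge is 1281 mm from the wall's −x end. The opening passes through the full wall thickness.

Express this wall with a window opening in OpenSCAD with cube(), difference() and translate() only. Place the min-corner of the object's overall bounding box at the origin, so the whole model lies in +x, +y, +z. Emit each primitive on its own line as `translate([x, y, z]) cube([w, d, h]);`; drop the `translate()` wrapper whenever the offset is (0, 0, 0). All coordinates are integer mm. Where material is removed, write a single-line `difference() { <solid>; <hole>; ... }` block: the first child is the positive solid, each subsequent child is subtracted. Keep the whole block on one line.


difference() { cube([3489, 106, 2633]); translate([1281, 0, 701]) cube([1345, 106, 1690]); }


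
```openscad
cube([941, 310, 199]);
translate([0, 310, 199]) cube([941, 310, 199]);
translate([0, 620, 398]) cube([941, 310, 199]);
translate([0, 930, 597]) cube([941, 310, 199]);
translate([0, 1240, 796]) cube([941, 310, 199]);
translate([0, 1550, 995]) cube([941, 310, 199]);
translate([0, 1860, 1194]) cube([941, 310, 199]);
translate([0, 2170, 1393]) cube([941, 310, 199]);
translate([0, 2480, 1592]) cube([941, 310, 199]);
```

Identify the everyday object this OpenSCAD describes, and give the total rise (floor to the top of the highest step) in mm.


A staircase. The total rise is 1791 mm.

9 identical blocks, each offset up and back from the previous — a staircase. Each step is 199 mm tall and there are 9 of them, so the total rise is 9 × 199 = 1791 mm.


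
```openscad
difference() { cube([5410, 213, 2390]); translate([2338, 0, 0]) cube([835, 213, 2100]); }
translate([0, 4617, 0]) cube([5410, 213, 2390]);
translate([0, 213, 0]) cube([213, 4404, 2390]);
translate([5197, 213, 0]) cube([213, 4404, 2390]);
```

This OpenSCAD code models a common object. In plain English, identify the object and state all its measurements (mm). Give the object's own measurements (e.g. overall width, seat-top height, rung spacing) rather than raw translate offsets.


A single room: four walls, each 2390 mm tall and 213 mm thick, enclosing an outside footprint 5410×4830 mm (x × y), no floor or roof. The front and back walls (−y and +y sides) run the full x-width; the side walls fit between their inner faces. A door opening 835 mm wide and 2100 mm tall is cut through the front wall from the floor up, its −x edge 2338 mm from the wall's −x end.


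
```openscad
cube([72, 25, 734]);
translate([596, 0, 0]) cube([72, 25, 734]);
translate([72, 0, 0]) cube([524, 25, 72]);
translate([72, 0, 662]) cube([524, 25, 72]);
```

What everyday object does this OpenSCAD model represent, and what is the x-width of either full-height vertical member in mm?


A picture frame. The border width is 72 mm.

Four thin pieces enclosing a rectangular opening — a picture frame. The two full-height stiles are 734 mm tall; the top rail sits at z = 662 and is 72 mm tall, so the border above the opening is 734 − 662 = 72 mm, matching the stile x-width.


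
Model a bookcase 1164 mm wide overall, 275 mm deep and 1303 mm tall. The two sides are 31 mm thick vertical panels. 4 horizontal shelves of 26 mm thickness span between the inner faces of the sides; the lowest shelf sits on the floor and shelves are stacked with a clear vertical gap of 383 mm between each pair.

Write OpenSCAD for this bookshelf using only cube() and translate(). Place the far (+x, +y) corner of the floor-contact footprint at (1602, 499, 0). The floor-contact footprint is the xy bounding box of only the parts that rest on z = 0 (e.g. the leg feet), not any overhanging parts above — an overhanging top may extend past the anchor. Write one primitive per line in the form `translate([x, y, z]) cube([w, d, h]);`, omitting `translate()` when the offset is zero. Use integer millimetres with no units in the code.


translate([438, 224, 0]) cube([31, 275, 1303]);
translate([1571, 224, 0]) cube([31, 275, 1303]);
translate([469, 224, 0]) cube([1102, 275, 26]);
translate([469, 224, 409]) cube([1102, 275, 26]);
translate([469, 224, 818]) cube([1102, 275, 26]);
translate([469, 224, 1227]) cube([1102, 275, 26]);


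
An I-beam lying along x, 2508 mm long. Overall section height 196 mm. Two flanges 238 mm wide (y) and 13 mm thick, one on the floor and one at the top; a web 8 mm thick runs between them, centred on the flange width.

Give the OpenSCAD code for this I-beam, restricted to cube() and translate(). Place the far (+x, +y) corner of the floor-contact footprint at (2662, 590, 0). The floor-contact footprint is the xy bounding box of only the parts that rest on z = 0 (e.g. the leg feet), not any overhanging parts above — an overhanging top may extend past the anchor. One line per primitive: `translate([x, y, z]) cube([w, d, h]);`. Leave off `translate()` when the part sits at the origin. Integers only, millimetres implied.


translate([154, 352, 0]) cube([2508, 238, 13]);
translate([154, 467, 13]) cube([2508, 8, 170]);
translate([154, 352, 183]) cube([2508, 238, 13]);


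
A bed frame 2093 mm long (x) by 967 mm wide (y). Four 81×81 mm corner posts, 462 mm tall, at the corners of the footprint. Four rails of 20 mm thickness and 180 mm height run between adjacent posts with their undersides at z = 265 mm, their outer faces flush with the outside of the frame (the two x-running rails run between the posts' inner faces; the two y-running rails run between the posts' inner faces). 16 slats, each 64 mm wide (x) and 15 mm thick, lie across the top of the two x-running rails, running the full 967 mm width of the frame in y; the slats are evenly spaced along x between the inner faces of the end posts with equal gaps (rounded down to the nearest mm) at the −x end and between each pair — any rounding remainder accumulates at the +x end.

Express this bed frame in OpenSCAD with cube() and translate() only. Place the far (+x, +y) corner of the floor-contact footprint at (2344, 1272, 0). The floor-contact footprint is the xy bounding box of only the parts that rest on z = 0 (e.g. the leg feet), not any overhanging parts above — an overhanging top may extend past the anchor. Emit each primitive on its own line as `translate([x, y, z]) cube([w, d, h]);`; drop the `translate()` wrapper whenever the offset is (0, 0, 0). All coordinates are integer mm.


// slat z = rail_z + rail_h = 265 + 180 = 445
// slat gap = ⌊(1931 − 16·64) / 17⌋ = 53
translate([251, 305, 0]) cube([81, 81, 462]);
translate([251, 1191, 0]) cube([81, 81, 462]);
translate([2263, 305, 0]) cube([81, 81, 462]);
translate([2263, 1191, 0]) cube([81, 81, 462]);
translate([332, 305, 265]) cube([1931, 20, 180]);
translate([332, 1252, 265]) cube([1931, 20, 180]);
translate([251, 386, 265]) cube([20, 805, 180]);
translate([2324, 386, 265]) cube([20, 805, 180]);
translate([385, 305, 445]) cube([64, 967, 15]);
translate([502, 305, 445]) cube([64, 967, 15]);
translate([619, 305, 445]) cube([64, 967, 15]);
translate([736, 305, 445]) cube([64, 967, 15]);
translate([853, 305, 445]) cube([64, 967, 15]);
translate([970, 305, 445]) cube([64, 967, 15]);
translate([1087, 305, 445]) cube([64, 967, 15]);
translate([1204, 305, 445]) cube([64, 967, 15]);
translate([1321, 305, 445]) cube([64, 967, 15]);
translate([1438, 305, 445]) cube([64, 967, 15]);
translate([1555, 305, 445]) cube([64, 967, 15]);
translate([1672, 305, 445]) cube([64, 967, 15]);
translate([1789, 305, 445]) cube([64, 967, 15]);
translate([1906, 305, 445]) cube([64, 967, 15]);
translate([2023, 305, 445]) cube([64, 967, 15]);
translate([2140, 305, 445]) cube([64, 967, 15]);


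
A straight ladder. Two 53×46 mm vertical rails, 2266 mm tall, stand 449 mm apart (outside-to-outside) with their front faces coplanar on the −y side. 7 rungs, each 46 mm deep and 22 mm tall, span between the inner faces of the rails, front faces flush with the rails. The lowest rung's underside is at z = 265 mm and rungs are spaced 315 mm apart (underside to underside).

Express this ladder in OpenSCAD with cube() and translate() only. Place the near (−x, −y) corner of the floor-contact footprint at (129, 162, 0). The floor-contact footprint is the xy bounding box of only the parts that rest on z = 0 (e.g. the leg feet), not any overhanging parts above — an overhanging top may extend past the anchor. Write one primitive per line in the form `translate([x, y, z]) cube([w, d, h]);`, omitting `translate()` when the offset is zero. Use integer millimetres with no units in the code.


// rung span = 449 - 2*53 = 343
// rung[k] z = 265 + k*315
translate([129, 162, 0]) cube([53, 46, 2266]);
translate([525, 162, 0]) cube([53, 46, 2266]);
translate([182, 162, 265]) cube([343, 46, 22]);
translate([182, 162, 580]) cube([343, 46, 22]);
translate([182, 162, 895]) cube([343, 46, 22]);
translate([182, 162, 1210]) cube([343, 46, 22]);
translate([182, 162, 1525]) cube([343, 46, 22]);
translate([182, 162, 1840]) cube([343, 46, 22]);
translate([182, 162, 2155]) cube([343, 46, 22]);


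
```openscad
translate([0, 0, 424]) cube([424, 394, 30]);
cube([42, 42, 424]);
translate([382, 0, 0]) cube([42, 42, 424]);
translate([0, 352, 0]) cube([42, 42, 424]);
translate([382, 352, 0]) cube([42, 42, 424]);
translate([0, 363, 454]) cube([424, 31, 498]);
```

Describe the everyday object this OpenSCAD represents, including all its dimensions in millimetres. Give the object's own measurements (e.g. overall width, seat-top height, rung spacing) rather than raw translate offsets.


A chair. The seat is a 424×394×30 mm slab with its top at z = 454 mm, on four 42×42 mm corner legs (flush with the seat edges, standing on z = 0). A flat backrest 31 mm thick, 498 mm tall, spans the full seat width and rises from the seat top along its +y edge, rear face flush with the rear of the seat.


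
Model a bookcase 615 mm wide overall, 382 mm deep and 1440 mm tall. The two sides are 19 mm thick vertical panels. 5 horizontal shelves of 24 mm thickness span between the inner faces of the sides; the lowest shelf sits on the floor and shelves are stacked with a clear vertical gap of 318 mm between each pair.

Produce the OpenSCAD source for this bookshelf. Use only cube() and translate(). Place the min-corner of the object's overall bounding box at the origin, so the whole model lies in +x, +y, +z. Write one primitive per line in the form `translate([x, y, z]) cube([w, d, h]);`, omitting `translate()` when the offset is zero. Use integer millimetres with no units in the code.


cube([19, 382, 1440]);
translate([596, 0, 0]) cube([19, 382, 1440]);
translate([19, 0, 0]) cube([577, 382, 24]);
translate([19, 0, 342]) cube([577, 382, 24]);
translate([19, 0, 684]) cube([577, 382, 24]);
translate([19, 0, 1026]) cube([577, 382, 24]);
translate([19, 0, 1368]) cube([577, 382, 24]);


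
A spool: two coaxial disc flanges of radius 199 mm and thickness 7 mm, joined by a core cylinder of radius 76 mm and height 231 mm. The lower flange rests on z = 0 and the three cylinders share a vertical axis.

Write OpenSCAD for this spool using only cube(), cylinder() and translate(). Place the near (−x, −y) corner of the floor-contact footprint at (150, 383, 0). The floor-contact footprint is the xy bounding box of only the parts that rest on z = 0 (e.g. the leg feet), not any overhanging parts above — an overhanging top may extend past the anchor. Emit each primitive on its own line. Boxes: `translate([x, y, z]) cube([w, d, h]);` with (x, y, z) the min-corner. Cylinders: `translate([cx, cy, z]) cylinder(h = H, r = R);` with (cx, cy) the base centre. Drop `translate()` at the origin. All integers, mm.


translate([349, 582, 0]) cylinder(h = 7, r = 199);
translate([349, 582, 7]) cylinder(h = 231, r = 76);
translate([349, 582, 238]) cylinder(h = 7, r = 199);
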